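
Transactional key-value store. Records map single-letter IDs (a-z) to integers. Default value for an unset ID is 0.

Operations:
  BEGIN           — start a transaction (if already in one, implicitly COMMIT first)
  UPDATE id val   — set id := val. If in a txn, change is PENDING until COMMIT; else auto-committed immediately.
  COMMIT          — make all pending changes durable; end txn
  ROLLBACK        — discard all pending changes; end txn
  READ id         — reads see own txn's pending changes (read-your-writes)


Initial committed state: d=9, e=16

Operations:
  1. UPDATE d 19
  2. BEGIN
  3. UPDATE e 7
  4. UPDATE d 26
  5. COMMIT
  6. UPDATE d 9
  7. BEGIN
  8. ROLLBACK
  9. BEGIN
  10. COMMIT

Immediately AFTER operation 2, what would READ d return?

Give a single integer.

Answer: 19

Derivation:
Initial committed: {d=9, e=16}
Op 1: UPDATE d=19 (auto-commit; committed d=19)
Op 2: BEGIN: in_txn=True, pending={}
After op 2: visible(d) = 19 (pending={}, committed={d=19, e=16})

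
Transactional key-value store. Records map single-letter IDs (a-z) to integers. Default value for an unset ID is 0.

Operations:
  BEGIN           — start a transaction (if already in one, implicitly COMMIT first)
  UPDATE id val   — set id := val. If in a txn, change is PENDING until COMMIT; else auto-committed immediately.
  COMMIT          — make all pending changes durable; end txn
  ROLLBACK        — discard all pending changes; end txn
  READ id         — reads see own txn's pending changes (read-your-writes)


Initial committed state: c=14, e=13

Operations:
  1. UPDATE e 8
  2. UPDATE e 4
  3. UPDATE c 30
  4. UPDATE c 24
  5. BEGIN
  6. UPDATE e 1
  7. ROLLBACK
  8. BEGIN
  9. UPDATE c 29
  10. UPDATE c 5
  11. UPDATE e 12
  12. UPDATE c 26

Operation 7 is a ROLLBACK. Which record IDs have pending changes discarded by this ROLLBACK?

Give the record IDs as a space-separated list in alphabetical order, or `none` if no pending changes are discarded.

Answer: e

Derivation:
Initial committed: {c=14, e=13}
Op 1: UPDATE e=8 (auto-commit; committed e=8)
Op 2: UPDATE e=4 (auto-commit; committed e=4)
Op 3: UPDATE c=30 (auto-commit; committed c=30)
Op 4: UPDATE c=24 (auto-commit; committed c=24)
Op 5: BEGIN: in_txn=True, pending={}
Op 6: UPDATE e=1 (pending; pending now {e=1})
Op 7: ROLLBACK: discarded pending ['e']; in_txn=False
Op 8: BEGIN: in_txn=True, pending={}
Op 9: UPDATE c=29 (pending; pending now {c=29})
Op 10: UPDATE c=5 (pending; pending now {c=5})
Op 11: UPDATE e=12 (pending; pending now {c=5, e=12})
Op 12: UPDATE c=26 (pending; pending now {c=26, e=12})
ROLLBACK at op 7 discards: ['e']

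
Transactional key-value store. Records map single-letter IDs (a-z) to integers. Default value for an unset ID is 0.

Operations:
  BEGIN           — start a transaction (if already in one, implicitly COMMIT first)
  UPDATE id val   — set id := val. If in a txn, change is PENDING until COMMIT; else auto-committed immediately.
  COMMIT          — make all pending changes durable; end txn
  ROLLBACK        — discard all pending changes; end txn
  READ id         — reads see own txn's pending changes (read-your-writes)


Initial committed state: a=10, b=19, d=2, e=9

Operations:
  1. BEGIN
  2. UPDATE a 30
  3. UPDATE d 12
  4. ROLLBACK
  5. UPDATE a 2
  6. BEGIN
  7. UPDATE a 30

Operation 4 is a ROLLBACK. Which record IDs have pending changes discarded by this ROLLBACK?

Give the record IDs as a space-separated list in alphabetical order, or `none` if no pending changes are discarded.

Initial committed: {a=10, b=19, d=2, e=9}
Op 1: BEGIN: in_txn=True, pending={}
Op 2: UPDATE a=30 (pending; pending now {a=30})
Op 3: UPDATE d=12 (pending; pending now {a=30, d=12})
Op 4: ROLLBACK: discarded pending ['a', 'd']; in_txn=False
Op 5: UPDATE a=2 (auto-commit; committed a=2)
Op 6: BEGIN: in_txn=True, pending={}
Op 7: UPDATE a=30 (pending; pending now {a=30})
ROLLBACK at op 4 discards: ['a', 'd']

Answer: a d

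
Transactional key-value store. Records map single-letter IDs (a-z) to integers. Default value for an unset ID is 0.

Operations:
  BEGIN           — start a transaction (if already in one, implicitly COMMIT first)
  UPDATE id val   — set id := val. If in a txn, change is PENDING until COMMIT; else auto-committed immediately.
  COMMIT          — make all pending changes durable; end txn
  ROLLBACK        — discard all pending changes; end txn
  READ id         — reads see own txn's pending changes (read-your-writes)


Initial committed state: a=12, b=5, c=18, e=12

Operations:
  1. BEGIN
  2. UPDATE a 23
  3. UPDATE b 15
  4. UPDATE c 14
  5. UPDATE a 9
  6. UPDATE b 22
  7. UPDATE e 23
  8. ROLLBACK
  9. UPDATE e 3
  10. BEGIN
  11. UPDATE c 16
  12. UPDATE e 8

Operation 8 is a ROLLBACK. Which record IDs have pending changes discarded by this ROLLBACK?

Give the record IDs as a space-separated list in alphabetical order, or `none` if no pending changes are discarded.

Initial committed: {a=12, b=5, c=18, e=12}
Op 1: BEGIN: in_txn=True, pending={}
Op 2: UPDATE a=23 (pending; pending now {a=23})
Op 3: UPDATE b=15 (pending; pending now {a=23, b=15})
Op 4: UPDATE c=14 (pending; pending now {a=23, b=15, c=14})
Op 5: UPDATE a=9 (pending; pending now {a=9, b=15, c=14})
Op 6: UPDATE b=22 (pending; pending now {a=9, b=22, c=14})
Op 7: UPDATE e=23 (pending; pending now {a=9, b=22, c=14, e=23})
Op 8: ROLLBACK: discarded pending ['a', 'b', 'c', 'e']; in_txn=False
Op 9: UPDATE e=3 (auto-commit; committed e=3)
Op 10: BEGIN: in_txn=True, pending={}
Op 11: UPDATE c=16 (pending; pending now {c=16})
Op 12: UPDATE e=8 (pending; pending now {c=16, e=8})
ROLLBACK at op 8 discards: ['a', 'b', 'c', 'e']

Answer: a b c e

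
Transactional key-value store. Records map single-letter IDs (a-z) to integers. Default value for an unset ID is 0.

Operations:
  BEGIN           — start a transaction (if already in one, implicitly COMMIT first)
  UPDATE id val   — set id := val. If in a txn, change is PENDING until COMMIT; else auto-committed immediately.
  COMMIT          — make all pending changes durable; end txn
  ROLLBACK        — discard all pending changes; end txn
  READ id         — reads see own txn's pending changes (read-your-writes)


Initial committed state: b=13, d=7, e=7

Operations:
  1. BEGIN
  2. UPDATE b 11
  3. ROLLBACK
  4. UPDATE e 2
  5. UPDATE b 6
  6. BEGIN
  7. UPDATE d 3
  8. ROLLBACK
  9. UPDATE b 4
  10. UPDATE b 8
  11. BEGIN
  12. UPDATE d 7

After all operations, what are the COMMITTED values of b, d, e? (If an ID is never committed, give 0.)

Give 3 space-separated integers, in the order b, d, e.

Initial committed: {b=13, d=7, e=7}
Op 1: BEGIN: in_txn=True, pending={}
Op 2: UPDATE b=11 (pending; pending now {b=11})
Op 3: ROLLBACK: discarded pending ['b']; in_txn=False
Op 4: UPDATE e=2 (auto-commit; committed e=2)
Op 5: UPDATE b=6 (auto-commit; committed b=6)
Op 6: BEGIN: in_txn=True, pending={}
Op 7: UPDATE d=3 (pending; pending now {d=3})
Op 8: ROLLBACK: discarded pending ['d']; in_txn=False
Op 9: UPDATE b=4 (auto-commit; committed b=4)
Op 10: UPDATE b=8 (auto-commit; committed b=8)
Op 11: BEGIN: in_txn=True, pending={}
Op 12: UPDATE d=7 (pending; pending now {d=7})
Final committed: {b=8, d=7, e=2}

Answer: 8 7 2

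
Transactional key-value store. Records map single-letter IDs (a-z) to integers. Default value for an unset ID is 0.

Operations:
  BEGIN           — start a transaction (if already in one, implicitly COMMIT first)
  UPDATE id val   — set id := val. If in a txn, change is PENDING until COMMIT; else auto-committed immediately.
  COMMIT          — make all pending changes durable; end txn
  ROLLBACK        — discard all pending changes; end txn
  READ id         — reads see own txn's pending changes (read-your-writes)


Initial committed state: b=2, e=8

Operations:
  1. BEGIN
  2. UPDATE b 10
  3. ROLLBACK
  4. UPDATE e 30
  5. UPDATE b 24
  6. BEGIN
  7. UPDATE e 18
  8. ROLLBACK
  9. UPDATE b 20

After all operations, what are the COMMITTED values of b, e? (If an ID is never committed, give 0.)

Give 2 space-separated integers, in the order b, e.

Answer: 20 30

Derivation:
Initial committed: {b=2, e=8}
Op 1: BEGIN: in_txn=True, pending={}
Op 2: UPDATE b=10 (pending; pending now {b=10})
Op 3: ROLLBACK: discarded pending ['b']; in_txn=False
Op 4: UPDATE e=30 (auto-commit; committed e=30)
Op 5: UPDATE b=24 (auto-commit; committed b=24)
Op 6: BEGIN: in_txn=True, pending={}
Op 7: UPDATE e=18 (pending; pending now {e=18})
Op 8: ROLLBACK: discarded pending ['e']; in_txn=False
Op 9: UPDATE b=20 (auto-commit; committed b=20)
Final committed: {b=20, e=30}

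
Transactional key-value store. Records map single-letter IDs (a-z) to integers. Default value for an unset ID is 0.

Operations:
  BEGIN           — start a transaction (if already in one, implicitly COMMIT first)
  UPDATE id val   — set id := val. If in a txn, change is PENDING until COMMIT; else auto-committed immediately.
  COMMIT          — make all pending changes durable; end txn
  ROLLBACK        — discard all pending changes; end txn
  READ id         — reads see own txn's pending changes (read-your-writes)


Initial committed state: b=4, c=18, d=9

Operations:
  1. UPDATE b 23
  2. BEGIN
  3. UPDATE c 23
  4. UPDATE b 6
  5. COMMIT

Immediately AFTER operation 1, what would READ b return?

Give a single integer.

Answer: 23

Derivation:
Initial committed: {b=4, c=18, d=9}
Op 1: UPDATE b=23 (auto-commit; committed b=23)
After op 1: visible(b) = 23 (pending={}, committed={b=23, c=18, d=9})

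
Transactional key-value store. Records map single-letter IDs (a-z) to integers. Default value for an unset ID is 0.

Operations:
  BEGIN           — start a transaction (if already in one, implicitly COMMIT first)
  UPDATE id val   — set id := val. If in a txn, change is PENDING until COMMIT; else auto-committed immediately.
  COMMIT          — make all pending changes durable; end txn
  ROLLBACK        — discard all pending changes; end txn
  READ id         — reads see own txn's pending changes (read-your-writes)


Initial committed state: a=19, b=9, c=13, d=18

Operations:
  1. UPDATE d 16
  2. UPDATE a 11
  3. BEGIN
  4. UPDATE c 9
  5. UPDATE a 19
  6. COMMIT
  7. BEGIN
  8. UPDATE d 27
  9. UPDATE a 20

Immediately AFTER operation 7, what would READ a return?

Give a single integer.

Initial committed: {a=19, b=9, c=13, d=18}
Op 1: UPDATE d=16 (auto-commit; committed d=16)
Op 2: UPDATE a=11 (auto-commit; committed a=11)
Op 3: BEGIN: in_txn=True, pending={}
Op 4: UPDATE c=9 (pending; pending now {c=9})
Op 5: UPDATE a=19 (pending; pending now {a=19, c=9})
Op 6: COMMIT: merged ['a', 'c'] into committed; committed now {a=19, b=9, c=9, d=16}
Op 7: BEGIN: in_txn=True, pending={}
After op 7: visible(a) = 19 (pending={}, committed={a=19, b=9, c=9, d=16})

Answer: 19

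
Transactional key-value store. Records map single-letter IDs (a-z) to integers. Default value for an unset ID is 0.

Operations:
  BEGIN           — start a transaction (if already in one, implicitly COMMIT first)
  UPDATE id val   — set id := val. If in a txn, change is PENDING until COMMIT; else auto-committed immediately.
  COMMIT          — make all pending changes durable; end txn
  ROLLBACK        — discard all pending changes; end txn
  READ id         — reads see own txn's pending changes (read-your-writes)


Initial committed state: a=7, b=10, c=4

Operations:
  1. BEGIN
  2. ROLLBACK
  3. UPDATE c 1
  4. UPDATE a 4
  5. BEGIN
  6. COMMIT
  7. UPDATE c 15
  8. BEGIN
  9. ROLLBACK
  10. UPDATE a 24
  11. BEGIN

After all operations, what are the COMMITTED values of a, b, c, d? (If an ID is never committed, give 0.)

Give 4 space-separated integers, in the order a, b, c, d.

Initial committed: {a=7, b=10, c=4}
Op 1: BEGIN: in_txn=True, pending={}
Op 2: ROLLBACK: discarded pending []; in_txn=False
Op 3: UPDATE c=1 (auto-commit; committed c=1)
Op 4: UPDATE a=4 (auto-commit; committed a=4)
Op 5: BEGIN: in_txn=True, pending={}
Op 6: COMMIT: merged [] into committed; committed now {a=4, b=10, c=1}
Op 7: UPDATE c=15 (auto-commit; committed c=15)
Op 8: BEGIN: in_txn=True, pending={}
Op 9: ROLLBACK: discarded pending []; in_txn=False
Op 10: UPDATE a=24 (auto-commit; committed a=24)
Op 11: BEGIN: in_txn=True, pending={}
Final committed: {a=24, b=10, c=15}

Answer: 24 10 15 0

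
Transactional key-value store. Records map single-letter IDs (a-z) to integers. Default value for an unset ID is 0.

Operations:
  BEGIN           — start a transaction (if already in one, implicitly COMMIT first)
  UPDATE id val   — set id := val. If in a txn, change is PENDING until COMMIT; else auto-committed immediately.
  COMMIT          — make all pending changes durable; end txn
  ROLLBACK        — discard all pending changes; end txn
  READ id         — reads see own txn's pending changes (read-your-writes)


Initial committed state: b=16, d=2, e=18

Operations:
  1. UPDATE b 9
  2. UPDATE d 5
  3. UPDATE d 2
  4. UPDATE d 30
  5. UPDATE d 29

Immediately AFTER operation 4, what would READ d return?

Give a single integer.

Initial committed: {b=16, d=2, e=18}
Op 1: UPDATE b=9 (auto-commit; committed b=9)
Op 2: UPDATE d=5 (auto-commit; committed d=5)
Op 3: UPDATE d=2 (auto-commit; committed d=2)
Op 4: UPDATE d=30 (auto-commit; committed d=30)
After op 4: visible(d) = 30 (pending={}, committed={b=9, d=30, e=18})

Answer: 30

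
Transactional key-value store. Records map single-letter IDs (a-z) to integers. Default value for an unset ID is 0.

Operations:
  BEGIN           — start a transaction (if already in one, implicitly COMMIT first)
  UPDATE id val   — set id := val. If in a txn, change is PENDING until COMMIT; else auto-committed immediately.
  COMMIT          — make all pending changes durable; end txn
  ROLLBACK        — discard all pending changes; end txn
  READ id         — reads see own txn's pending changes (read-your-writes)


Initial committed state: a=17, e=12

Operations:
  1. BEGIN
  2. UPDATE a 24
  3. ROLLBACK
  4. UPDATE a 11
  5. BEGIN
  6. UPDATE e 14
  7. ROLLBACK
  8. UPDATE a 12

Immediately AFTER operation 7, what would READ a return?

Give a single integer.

Answer: 11

Derivation:
Initial committed: {a=17, e=12}
Op 1: BEGIN: in_txn=True, pending={}
Op 2: UPDATE a=24 (pending; pending now {a=24})
Op 3: ROLLBACK: discarded pending ['a']; in_txn=False
Op 4: UPDATE a=11 (auto-commit; committed a=11)
Op 5: BEGIN: in_txn=True, pending={}
Op 6: UPDATE e=14 (pending; pending now {e=14})
Op 7: ROLLBACK: discarded pending ['e']; in_txn=False
After op 7: visible(a) = 11 (pending={}, committed={a=11, e=12})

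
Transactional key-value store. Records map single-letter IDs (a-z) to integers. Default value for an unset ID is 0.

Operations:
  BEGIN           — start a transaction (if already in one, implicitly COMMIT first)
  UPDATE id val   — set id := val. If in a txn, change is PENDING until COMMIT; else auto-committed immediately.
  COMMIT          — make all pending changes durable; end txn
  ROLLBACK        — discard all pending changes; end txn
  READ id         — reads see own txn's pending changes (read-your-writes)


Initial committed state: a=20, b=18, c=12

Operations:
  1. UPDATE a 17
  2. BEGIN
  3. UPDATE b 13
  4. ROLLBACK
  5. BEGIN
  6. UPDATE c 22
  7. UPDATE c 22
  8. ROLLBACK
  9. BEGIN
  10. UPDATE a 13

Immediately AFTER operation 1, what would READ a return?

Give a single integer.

Initial committed: {a=20, b=18, c=12}
Op 1: UPDATE a=17 (auto-commit; committed a=17)
After op 1: visible(a) = 17 (pending={}, committed={a=17, b=18, c=12})

Answer: 17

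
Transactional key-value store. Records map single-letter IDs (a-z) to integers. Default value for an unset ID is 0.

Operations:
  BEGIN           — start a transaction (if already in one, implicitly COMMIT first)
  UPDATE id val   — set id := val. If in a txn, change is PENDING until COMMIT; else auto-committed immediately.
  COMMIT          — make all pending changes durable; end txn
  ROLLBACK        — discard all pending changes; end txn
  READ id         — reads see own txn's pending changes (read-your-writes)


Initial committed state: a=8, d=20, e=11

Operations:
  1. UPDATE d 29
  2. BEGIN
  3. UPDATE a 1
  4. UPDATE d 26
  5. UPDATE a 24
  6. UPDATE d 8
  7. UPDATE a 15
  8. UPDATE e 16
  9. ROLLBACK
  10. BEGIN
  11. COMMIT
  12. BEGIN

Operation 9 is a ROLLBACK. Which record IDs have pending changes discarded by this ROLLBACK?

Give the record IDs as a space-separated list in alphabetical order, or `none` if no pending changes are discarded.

Initial committed: {a=8, d=20, e=11}
Op 1: UPDATE d=29 (auto-commit; committed d=29)
Op 2: BEGIN: in_txn=True, pending={}
Op 3: UPDATE a=1 (pending; pending now {a=1})
Op 4: UPDATE d=26 (pending; pending now {a=1, d=26})
Op 5: UPDATE a=24 (pending; pending now {a=24, d=26})
Op 6: UPDATE d=8 (pending; pending now {a=24, d=8})
Op 7: UPDATE a=15 (pending; pending now {a=15, d=8})
Op 8: UPDATE e=16 (pending; pending now {a=15, d=8, e=16})
Op 9: ROLLBACK: discarded pending ['a', 'd', 'e']; in_txn=False
Op 10: BEGIN: in_txn=True, pending={}
Op 11: COMMIT: merged [] into committed; committed now {a=8, d=29, e=11}
Op 12: BEGIN: in_txn=True, pending={}
ROLLBACK at op 9 discards: ['a', 'd', 'e']

Answer: a d e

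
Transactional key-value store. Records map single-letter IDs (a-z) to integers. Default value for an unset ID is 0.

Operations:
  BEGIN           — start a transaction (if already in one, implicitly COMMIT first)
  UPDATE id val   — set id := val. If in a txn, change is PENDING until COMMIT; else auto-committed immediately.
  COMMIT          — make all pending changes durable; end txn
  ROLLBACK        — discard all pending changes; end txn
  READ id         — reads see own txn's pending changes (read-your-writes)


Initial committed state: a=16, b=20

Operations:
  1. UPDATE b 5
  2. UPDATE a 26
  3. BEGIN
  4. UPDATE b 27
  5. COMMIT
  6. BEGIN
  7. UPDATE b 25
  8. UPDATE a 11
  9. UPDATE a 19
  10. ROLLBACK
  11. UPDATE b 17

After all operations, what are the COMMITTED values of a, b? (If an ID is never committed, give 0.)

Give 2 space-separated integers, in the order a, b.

Answer: 26 17

Derivation:
Initial committed: {a=16, b=20}
Op 1: UPDATE b=5 (auto-commit; committed b=5)
Op 2: UPDATE a=26 (auto-commit; committed a=26)
Op 3: BEGIN: in_txn=True, pending={}
Op 4: UPDATE b=27 (pending; pending now {b=27})
Op 5: COMMIT: merged ['b'] into committed; committed now {a=26, b=27}
Op 6: BEGIN: in_txn=True, pending={}
Op 7: UPDATE b=25 (pending; pending now {b=25})
Op 8: UPDATE a=11 (pending; pending now {a=11, b=25})
Op 9: UPDATE a=19 (pending; pending now {a=19, b=25})
Op 10: ROLLBACK: discarded pending ['a', 'b']; in_txn=False
Op 11: UPDATE b=17 (auto-commit; committed b=17)
Final committed: {a=26, b=17}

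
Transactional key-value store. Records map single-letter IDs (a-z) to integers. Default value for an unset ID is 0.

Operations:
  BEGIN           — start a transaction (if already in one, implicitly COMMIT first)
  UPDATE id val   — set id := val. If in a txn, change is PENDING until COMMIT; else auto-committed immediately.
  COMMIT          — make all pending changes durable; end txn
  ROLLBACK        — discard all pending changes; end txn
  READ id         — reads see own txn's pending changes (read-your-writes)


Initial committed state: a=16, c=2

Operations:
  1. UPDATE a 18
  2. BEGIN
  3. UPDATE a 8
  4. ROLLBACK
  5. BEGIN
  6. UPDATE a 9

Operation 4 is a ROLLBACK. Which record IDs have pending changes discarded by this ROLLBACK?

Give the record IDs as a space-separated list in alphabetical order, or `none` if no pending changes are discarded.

Initial committed: {a=16, c=2}
Op 1: UPDATE a=18 (auto-commit; committed a=18)
Op 2: BEGIN: in_txn=True, pending={}
Op 3: UPDATE a=8 (pending; pending now {a=8})
Op 4: ROLLBACK: discarded pending ['a']; in_txn=False
Op 5: BEGIN: in_txn=True, pending={}
Op 6: UPDATE a=9 (pending; pending now {a=9})
ROLLBACK at op 4 discards: ['a']

Answer: a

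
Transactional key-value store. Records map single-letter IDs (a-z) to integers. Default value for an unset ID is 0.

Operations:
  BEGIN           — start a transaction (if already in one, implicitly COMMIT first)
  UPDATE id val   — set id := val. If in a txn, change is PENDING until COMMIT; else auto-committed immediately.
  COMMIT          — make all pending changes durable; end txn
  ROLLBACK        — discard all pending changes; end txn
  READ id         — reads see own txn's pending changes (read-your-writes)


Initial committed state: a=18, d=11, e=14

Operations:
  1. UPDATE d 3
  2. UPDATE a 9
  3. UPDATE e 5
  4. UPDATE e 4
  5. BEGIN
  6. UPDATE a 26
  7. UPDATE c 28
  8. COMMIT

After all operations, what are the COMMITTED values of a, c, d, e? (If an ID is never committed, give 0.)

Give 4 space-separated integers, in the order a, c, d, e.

Answer: 26 28 3 4

Derivation:
Initial committed: {a=18, d=11, e=14}
Op 1: UPDATE d=3 (auto-commit; committed d=3)
Op 2: UPDATE a=9 (auto-commit; committed a=9)
Op 3: UPDATE e=5 (auto-commit; committed e=5)
Op 4: UPDATE e=4 (auto-commit; committed e=4)
Op 5: BEGIN: in_txn=True, pending={}
Op 6: UPDATE a=26 (pending; pending now {a=26})
Op 7: UPDATE c=28 (pending; pending now {a=26, c=28})
Op 8: COMMIT: merged ['a', 'c'] into committed; committed now {a=26, c=28, d=3, e=4}
Final committed: {a=26, c=28, d=3, e=4}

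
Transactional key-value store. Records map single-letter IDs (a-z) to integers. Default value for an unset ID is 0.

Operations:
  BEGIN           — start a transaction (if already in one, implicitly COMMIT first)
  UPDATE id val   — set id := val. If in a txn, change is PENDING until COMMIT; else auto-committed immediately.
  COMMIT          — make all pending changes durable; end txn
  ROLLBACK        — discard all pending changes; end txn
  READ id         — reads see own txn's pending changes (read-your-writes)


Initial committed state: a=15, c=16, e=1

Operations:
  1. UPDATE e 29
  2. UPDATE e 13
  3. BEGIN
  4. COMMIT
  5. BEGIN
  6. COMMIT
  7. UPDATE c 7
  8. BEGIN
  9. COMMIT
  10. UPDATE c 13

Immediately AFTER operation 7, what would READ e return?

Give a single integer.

Initial committed: {a=15, c=16, e=1}
Op 1: UPDATE e=29 (auto-commit; committed e=29)
Op 2: UPDATE e=13 (auto-commit; committed e=13)
Op 3: BEGIN: in_txn=True, pending={}
Op 4: COMMIT: merged [] into committed; committed now {a=15, c=16, e=13}
Op 5: BEGIN: in_txn=True, pending={}
Op 6: COMMIT: merged [] into committed; committed now {a=15, c=16, e=13}
Op 7: UPDATE c=7 (auto-commit; committed c=7)
After op 7: visible(e) = 13 (pending={}, committed={a=15, c=7, e=13})

Answer: 13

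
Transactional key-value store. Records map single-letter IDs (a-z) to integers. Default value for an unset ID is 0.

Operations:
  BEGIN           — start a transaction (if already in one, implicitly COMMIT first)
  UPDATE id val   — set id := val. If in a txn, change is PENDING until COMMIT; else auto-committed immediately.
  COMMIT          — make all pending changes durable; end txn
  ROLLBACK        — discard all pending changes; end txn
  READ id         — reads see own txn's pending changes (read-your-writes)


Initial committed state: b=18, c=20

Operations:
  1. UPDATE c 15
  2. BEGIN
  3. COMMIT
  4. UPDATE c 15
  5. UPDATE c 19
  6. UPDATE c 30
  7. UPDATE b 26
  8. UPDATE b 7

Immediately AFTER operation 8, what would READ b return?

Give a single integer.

Answer: 7

Derivation:
Initial committed: {b=18, c=20}
Op 1: UPDATE c=15 (auto-commit; committed c=15)
Op 2: BEGIN: in_txn=True, pending={}
Op 3: COMMIT: merged [] into committed; committed now {b=18, c=15}
Op 4: UPDATE c=15 (auto-commit; committed c=15)
Op 5: UPDATE c=19 (auto-commit; committed c=19)
Op 6: UPDATE c=30 (auto-commit; committed c=30)
Op 7: UPDATE b=26 (auto-commit; committed b=26)
Op 8: UPDATE b=7 (auto-commit; committed b=7)
After op 8: visible(b) = 7 (pending={}, committed={b=7, c=30})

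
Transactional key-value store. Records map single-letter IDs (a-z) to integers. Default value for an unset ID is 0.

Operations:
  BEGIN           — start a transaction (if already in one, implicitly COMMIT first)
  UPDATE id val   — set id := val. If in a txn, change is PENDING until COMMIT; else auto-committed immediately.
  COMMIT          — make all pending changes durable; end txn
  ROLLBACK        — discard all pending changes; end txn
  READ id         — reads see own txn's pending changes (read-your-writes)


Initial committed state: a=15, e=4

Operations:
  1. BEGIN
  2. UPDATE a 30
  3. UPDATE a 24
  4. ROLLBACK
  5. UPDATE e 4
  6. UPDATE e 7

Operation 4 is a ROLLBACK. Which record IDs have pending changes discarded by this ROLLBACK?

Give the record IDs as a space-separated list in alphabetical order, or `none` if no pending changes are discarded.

Initial committed: {a=15, e=4}
Op 1: BEGIN: in_txn=True, pending={}
Op 2: UPDATE a=30 (pending; pending now {a=30})
Op 3: UPDATE a=24 (pending; pending now {a=24})
Op 4: ROLLBACK: discarded pending ['a']; in_txn=False
Op 5: UPDATE e=4 (auto-commit; committed e=4)
Op 6: UPDATE e=7 (auto-commit; committed e=7)
ROLLBACK at op 4 discards: ['a']

Answer: a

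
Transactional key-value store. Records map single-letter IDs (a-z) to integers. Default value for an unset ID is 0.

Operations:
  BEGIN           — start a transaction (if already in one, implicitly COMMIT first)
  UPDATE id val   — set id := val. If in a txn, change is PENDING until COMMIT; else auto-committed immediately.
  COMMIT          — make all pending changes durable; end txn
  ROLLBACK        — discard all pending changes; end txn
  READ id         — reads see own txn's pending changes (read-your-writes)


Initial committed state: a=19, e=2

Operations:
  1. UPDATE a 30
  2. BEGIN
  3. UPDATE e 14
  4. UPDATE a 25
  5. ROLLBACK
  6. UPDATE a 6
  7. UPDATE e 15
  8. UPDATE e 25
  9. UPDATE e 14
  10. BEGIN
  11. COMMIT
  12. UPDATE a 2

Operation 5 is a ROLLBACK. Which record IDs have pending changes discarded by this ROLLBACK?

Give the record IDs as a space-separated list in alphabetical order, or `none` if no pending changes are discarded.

Initial committed: {a=19, e=2}
Op 1: UPDATE a=30 (auto-commit; committed a=30)
Op 2: BEGIN: in_txn=True, pending={}
Op 3: UPDATE e=14 (pending; pending now {e=14})
Op 4: UPDATE a=25 (pending; pending now {a=25, e=14})
Op 5: ROLLBACK: discarded pending ['a', 'e']; in_txn=False
Op 6: UPDATE a=6 (auto-commit; committed a=6)
Op 7: UPDATE e=15 (auto-commit; committed e=15)
Op 8: UPDATE e=25 (auto-commit; committed e=25)
Op 9: UPDATE e=14 (auto-commit; committed e=14)
Op 10: BEGIN: in_txn=True, pending={}
Op 11: COMMIT: merged [] into committed; committed now {a=6, e=14}
Op 12: UPDATE a=2 (auto-commit; committed a=2)
ROLLBACK at op 5 discards: ['a', 'e']

Answer: a e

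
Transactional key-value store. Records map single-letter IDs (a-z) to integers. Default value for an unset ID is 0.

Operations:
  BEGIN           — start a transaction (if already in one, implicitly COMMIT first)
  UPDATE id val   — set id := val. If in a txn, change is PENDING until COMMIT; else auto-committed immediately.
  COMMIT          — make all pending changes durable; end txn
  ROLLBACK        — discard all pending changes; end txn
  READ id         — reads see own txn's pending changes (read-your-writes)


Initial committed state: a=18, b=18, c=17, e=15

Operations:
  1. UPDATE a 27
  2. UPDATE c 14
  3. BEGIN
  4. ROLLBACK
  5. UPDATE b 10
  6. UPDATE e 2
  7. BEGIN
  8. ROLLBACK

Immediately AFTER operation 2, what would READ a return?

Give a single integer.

Answer: 27

Derivation:
Initial committed: {a=18, b=18, c=17, e=15}
Op 1: UPDATE a=27 (auto-commit; committed a=27)
Op 2: UPDATE c=14 (auto-commit; committed c=14)
After op 2: visible(a) = 27 (pending={}, committed={a=27, b=18, c=14, e=15})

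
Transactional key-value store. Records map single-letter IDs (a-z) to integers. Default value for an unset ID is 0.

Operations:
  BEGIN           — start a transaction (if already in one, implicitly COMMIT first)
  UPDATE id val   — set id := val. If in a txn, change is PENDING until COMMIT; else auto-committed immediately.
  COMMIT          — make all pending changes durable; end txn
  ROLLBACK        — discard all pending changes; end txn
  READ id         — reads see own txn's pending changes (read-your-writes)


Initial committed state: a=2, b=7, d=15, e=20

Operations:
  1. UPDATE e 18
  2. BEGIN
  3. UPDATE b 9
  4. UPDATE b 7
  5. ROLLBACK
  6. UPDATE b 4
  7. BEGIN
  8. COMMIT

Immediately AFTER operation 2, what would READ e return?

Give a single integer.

Answer: 18

Derivation:
Initial committed: {a=2, b=7, d=15, e=20}
Op 1: UPDATE e=18 (auto-commit; committed e=18)
Op 2: BEGIN: in_txn=True, pending={}
After op 2: visible(e) = 18 (pending={}, committed={a=2, b=7, d=15, e=18})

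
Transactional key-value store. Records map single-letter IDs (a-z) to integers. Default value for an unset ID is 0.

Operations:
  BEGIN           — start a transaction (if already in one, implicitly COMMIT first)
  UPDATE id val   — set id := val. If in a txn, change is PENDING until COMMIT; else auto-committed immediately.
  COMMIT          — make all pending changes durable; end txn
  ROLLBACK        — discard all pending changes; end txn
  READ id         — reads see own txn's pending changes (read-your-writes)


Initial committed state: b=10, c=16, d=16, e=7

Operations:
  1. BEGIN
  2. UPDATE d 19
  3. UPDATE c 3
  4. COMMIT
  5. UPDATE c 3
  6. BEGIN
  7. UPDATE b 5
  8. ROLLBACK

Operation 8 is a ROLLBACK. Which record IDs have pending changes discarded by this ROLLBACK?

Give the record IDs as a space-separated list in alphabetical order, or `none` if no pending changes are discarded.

Initial committed: {b=10, c=16, d=16, e=7}
Op 1: BEGIN: in_txn=True, pending={}
Op 2: UPDATE d=19 (pending; pending now {d=19})
Op 3: UPDATE c=3 (pending; pending now {c=3, d=19})
Op 4: COMMIT: merged ['c', 'd'] into committed; committed now {b=10, c=3, d=19, e=7}
Op 5: UPDATE c=3 (auto-commit; committed c=3)
Op 6: BEGIN: in_txn=True, pending={}
Op 7: UPDATE b=5 (pending; pending now {b=5})
Op 8: ROLLBACK: discarded pending ['b']; in_txn=False
ROLLBACK at op 8 discards: ['b']

Answer: b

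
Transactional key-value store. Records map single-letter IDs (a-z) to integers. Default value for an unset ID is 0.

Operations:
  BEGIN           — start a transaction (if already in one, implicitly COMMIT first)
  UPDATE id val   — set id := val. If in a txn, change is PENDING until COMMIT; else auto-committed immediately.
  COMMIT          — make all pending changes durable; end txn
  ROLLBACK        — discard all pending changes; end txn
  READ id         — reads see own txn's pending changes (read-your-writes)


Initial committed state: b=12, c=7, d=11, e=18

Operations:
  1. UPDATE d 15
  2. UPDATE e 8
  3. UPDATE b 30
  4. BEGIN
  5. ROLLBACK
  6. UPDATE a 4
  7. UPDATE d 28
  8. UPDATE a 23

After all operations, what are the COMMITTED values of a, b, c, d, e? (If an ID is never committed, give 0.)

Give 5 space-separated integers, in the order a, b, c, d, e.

Initial committed: {b=12, c=7, d=11, e=18}
Op 1: UPDATE d=15 (auto-commit; committed d=15)
Op 2: UPDATE e=8 (auto-commit; committed e=8)
Op 3: UPDATE b=30 (auto-commit; committed b=30)
Op 4: BEGIN: in_txn=True, pending={}
Op 5: ROLLBACK: discarded pending []; in_txn=False
Op 6: UPDATE a=4 (auto-commit; committed a=4)
Op 7: UPDATE d=28 (auto-commit; committed d=28)
Op 8: UPDATE a=23 (auto-commit; committed a=23)
Final committed: {a=23, b=30, c=7, d=28, e=8}

Answer: 23 30 7 28 8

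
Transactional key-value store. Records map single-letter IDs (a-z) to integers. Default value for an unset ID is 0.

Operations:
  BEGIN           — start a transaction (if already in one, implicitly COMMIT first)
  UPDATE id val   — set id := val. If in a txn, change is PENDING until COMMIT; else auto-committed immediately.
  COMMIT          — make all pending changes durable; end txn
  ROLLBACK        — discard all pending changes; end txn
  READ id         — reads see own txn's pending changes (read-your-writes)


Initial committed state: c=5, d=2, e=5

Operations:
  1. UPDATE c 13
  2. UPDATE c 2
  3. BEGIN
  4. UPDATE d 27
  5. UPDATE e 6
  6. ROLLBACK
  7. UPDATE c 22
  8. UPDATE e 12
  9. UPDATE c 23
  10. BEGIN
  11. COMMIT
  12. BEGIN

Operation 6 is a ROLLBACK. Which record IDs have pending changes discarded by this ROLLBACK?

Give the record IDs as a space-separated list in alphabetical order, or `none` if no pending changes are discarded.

Answer: d e

Derivation:
Initial committed: {c=5, d=2, e=5}
Op 1: UPDATE c=13 (auto-commit; committed c=13)
Op 2: UPDATE c=2 (auto-commit; committed c=2)
Op 3: BEGIN: in_txn=True, pending={}
Op 4: UPDATE d=27 (pending; pending now {d=27})
Op 5: UPDATE e=6 (pending; pending now {d=27, e=6})
Op 6: ROLLBACK: discarded pending ['d', 'e']; in_txn=False
Op 7: UPDATE c=22 (auto-commit; committed c=22)
Op 8: UPDATE e=12 (auto-commit; committed e=12)
Op 9: UPDATE c=23 (auto-commit; committed c=23)
Op 10: BEGIN: in_txn=True, pending={}
Op 11: COMMIT: merged [] into committed; committed now {c=23, d=2, e=12}
Op 12: BEGIN: in_txn=True, pending={}
ROLLBACK at op 6 discards: ['d', 'e']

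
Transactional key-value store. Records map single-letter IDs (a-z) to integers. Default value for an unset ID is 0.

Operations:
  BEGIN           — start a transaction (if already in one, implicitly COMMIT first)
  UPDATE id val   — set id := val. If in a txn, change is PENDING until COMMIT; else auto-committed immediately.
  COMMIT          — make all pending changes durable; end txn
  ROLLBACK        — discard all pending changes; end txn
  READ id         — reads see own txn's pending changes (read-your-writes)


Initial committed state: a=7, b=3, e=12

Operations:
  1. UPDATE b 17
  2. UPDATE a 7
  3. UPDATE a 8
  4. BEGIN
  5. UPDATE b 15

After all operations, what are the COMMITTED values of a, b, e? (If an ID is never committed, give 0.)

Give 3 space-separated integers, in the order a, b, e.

Initial committed: {a=7, b=3, e=12}
Op 1: UPDATE b=17 (auto-commit; committed b=17)
Op 2: UPDATE a=7 (auto-commit; committed a=7)
Op 3: UPDATE a=8 (auto-commit; committed a=8)
Op 4: BEGIN: in_txn=True, pending={}
Op 5: UPDATE b=15 (pending; pending now {b=15})
Final committed: {a=8, b=17, e=12}

Answer: 8 17 12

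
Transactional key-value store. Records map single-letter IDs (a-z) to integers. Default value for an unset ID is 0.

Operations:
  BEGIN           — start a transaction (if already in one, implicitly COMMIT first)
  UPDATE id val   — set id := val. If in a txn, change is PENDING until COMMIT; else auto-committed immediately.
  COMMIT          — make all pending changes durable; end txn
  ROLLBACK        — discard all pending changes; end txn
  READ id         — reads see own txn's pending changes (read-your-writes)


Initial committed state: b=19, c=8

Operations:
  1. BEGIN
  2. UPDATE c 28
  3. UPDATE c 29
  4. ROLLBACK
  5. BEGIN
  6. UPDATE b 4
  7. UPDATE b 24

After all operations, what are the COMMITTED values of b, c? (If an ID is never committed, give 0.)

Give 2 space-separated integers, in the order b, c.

Initial committed: {b=19, c=8}
Op 1: BEGIN: in_txn=True, pending={}
Op 2: UPDATE c=28 (pending; pending now {c=28})
Op 3: UPDATE c=29 (pending; pending now {c=29})
Op 4: ROLLBACK: discarded pending ['c']; in_txn=False
Op 5: BEGIN: in_txn=True, pending={}
Op 6: UPDATE b=4 (pending; pending now {b=4})
Op 7: UPDATE b=24 (pending; pending now {b=24})
Final committed: {b=19, c=8}

Answer: 19 8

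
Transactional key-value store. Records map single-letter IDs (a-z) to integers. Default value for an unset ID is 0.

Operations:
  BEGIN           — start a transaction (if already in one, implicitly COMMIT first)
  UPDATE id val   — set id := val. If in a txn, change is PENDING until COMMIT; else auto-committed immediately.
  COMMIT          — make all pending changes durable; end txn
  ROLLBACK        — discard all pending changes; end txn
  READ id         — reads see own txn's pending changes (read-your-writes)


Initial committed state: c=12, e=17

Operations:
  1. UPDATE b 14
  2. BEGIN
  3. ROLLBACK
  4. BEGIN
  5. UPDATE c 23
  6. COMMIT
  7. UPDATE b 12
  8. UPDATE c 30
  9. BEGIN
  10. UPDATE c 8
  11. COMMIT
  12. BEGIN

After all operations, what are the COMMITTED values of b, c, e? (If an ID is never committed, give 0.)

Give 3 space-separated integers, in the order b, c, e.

Initial committed: {c=12, e=17}
Op 1: UPDATE b=14 (auto-commit; committed b=14)
Op 2: BEGIN: in_txn=True, pending={}
Op 3: ROLLBACK: discarded pending []; in_txn=False
Op 4: BEGIN: in_txn=True, pending={}
Op 5: UPDATE c=23 (pending; pending now {c=23})
Op 6: COMMIT: merged ['c'] into committed; committed now {b=14, c=23, e=17}
Op 7: UPDATE b=12 (auto-commit; committed b=12)
Op 8: UPDATE c=30 (auto-commit; committed c=30)
Op 9: BEGIN: in_txn=True, pending={}
Op 10: UPDATE c=8 (pending; pending now {c=8})
Op 11: COMMIT: merged ['c'] into committed; committed now {b=12, c=8, e=17}
Op 12: BEGIN: in_txn=True, pending={}
Final committed: {b=12, c=8, e=17}

Answer: 12 8 17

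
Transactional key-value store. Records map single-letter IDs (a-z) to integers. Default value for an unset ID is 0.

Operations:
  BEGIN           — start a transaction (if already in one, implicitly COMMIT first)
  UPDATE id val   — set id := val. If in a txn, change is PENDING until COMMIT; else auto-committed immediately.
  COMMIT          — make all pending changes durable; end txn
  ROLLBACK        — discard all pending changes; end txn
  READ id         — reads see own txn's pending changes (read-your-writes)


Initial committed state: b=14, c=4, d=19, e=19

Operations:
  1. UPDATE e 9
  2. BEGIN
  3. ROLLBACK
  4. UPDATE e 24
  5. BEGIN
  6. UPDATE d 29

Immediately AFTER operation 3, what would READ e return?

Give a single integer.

Answer: 9

Derivation:
Initial committed: {b=14, c=4, d=19, e=19}
Op 1: UPDATE e=9 (auto-commit; committed e=9)
Op 2: BEGIN: in_txn=True, pending={}
Op 3: ROLLBACK: discarded pending []; in_txn=False
After op 3: visible(e) = 9 (pending={}, committed={b=14, c=4, d=19, e=9})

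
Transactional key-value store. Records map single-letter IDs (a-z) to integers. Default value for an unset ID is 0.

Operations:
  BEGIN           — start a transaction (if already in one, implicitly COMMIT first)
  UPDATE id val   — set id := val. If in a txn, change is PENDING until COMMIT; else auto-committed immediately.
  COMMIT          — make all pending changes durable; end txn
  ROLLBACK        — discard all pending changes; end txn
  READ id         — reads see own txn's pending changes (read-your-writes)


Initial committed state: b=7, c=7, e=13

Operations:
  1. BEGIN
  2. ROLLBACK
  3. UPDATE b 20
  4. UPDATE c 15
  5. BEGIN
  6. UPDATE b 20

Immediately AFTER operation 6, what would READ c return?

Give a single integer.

Initial committed: {b=7, c=7, e=13}
Op 1: BEGIN: in_txn=True, pending={}
Op 2: ROLLBACK: discarded pending []; in_txn=False
Op 3: UPDATE b=20 (auto-commit; committed b=20)
Op 4: UPDATE c=15 (auto-commit; committed c=15)
Op 5: BEGIN: in_txn=True, pending={}
Op 6: UPDATE b=20 (pending; pending now {b=20})
After op 6: visible(c) = 15 (pending={b=20}, committed={b=20, c=15, e=13})

Answer: 15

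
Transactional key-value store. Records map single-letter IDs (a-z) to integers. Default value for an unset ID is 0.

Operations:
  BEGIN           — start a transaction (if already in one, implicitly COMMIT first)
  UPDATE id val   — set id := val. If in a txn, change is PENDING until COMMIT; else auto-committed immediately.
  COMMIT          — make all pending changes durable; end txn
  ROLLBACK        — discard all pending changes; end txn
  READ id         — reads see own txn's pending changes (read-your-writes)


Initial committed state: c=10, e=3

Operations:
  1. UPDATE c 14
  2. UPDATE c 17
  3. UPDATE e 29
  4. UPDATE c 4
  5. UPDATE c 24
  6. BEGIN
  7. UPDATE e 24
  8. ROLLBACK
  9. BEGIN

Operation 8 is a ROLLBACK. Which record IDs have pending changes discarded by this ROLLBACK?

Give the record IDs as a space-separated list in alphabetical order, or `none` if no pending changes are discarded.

Answer: e

Derivation:
Initial committed: {c=10, e=3}
Op 1: UPDATE c=14 (auto-commit; committed c=14)
Op 2: UPDATE c=17 (auto-commit; committed c=17)
Op 3: UPDATE e=29 (auto-commit; committed e=29)
Op 4: UPDATE c=4 (auto-commit; committed c=4)
Op 5: UPDATE c=24 (auto-commit; committed c=24)
Op 6: BEGIN: in_txn=True, pending={}
Op 7: UPDATE e=24 (pending; pending now {e=24})
Op 8: ROLLBACK: discarded pending ['e']; in_txn=False
Op 9: BEGIN: in_txn=True, pending={}
ROLLBACK at op 8 discards: ['e']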